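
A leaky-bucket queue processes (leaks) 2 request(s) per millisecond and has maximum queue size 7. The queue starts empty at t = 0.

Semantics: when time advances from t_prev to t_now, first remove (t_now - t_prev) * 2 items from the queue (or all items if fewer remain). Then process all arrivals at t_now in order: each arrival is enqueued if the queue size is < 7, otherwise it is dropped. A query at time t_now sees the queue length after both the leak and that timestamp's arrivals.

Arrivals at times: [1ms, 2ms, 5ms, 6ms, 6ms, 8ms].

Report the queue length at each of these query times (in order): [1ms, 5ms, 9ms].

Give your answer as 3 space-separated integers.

Answer: 1 1 0

Derivation:
Queue lengths at query times:
  query t=1ms: backlog = 1
  query t=5ms: backlog = 1
  query t=9ms: backlog = 0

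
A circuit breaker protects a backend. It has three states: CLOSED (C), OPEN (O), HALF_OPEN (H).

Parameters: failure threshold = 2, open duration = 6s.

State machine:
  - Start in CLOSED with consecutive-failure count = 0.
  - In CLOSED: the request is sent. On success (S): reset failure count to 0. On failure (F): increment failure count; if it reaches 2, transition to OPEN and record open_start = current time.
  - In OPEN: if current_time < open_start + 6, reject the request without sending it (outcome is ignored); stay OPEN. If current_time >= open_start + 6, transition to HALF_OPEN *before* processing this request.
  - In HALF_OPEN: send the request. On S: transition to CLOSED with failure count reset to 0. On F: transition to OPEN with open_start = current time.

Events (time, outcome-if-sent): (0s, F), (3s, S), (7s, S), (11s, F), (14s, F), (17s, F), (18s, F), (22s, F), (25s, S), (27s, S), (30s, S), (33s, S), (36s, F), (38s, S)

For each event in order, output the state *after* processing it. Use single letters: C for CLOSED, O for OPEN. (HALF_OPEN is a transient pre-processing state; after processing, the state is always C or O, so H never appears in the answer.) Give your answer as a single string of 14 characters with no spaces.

State after each event:
  event#1 t=0s outcome=F: state=CLOSED
  event#2 t=3s outcome=S: state=CLOSED
  event#3 t=7s outcome=S: state=CLOSED
  event#4 t=11s outcome=F: state=CLOSED
  event#5 t=14s outcome=F: state=OPEN
  event#6 t=17s outcome=F: state=OPEN
  event#7 t=18s outcome=F: state=OPEN
  event#8 t=22s outcome=F: state=OPEN
  event#9 t=25s outcome=S: state=OPEN
  event#10 t=27s outcome=S: state=OPEN
  event#11 t=30s outcome=S: state=CLOSED
  event#12 t=33s outcome=S: state=CLOSED
  event#13 t=36s outcome=F: state=CLOSED
  event#14 t=38s outcome=S: state=CLOSED

Answer: CCCCOOOOOOCCCC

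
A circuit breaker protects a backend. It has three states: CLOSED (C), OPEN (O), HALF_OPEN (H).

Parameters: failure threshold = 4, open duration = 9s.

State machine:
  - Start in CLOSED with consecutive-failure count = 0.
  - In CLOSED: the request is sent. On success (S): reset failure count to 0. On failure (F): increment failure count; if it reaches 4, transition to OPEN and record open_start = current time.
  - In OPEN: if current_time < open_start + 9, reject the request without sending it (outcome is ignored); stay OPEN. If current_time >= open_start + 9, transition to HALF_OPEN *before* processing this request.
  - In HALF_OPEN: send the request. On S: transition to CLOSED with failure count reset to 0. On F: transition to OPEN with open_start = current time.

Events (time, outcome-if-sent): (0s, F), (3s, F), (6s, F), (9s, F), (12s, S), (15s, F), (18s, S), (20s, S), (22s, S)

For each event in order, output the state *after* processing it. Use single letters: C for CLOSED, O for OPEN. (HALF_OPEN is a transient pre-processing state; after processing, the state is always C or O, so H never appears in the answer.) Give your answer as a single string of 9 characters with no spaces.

State after each event:
  event#1 t=0s outcome=F: state=CLOSED
  event#2 t=3s outcome=F: state=CLOSED
  event#3 t=6s outcome=F: state=CLOSED
  event#4 t=9s outcome=F: state=OPEN
  event#5 t=12s outcome=S: state=OPEN
  event#6 t=15s outcome=F: state=OPEN
  event#7 t=18s outcome=S: state=CLOSED
  event#8 t=20s outcome=S: state=CLOSED
  event#9 t=22s outcome=S: state=CLOSED

Answer: CCCOOOCCC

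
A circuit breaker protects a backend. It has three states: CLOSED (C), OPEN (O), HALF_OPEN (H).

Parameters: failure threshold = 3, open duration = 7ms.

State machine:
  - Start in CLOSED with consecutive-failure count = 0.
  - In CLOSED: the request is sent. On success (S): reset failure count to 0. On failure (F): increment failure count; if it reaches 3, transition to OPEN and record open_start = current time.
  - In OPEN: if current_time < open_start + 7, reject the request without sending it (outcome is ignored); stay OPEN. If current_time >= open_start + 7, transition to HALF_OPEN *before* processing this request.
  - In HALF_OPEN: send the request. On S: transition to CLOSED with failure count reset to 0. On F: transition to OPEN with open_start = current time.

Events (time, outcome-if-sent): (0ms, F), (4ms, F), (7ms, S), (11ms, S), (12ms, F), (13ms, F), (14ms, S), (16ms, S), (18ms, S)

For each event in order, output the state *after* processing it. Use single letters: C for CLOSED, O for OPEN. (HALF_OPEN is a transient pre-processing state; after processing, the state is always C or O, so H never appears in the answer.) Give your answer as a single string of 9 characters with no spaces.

Answer: CCCCCCCCC

Derivation:
State after each event:
  event#1 t=0ms outcome=F: state=CLOSED
  event#2 t=4ms outcome=F: state=CLOSED
  event#3 t=7ms outcome=S: state=CLOSED
  event#4 t=11ms outcome=S: state=CLOSED
  event#5 t=12ms outcome=F: state=CLOSED
  event#6 t=13ms outcome=F: state=CLOSED
  event#7 t=14ms outcome=S: state=CLOSED
  event#8 t=16ms outcome=S: state=CLOSED
  event#9 t=18ms outcome=S: state=CLOSED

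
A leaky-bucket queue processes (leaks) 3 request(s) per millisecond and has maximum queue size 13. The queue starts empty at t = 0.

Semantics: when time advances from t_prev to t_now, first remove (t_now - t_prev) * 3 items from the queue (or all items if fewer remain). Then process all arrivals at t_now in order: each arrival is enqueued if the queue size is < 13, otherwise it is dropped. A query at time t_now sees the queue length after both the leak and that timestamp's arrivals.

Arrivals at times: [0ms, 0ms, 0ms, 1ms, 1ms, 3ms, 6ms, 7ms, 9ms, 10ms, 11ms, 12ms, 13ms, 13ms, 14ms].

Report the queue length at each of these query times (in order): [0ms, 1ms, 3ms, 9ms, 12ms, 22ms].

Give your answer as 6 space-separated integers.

Answer: 3 2 1 1 1 0

Derivation:
Queue lengths at query times:
  query t=0ms: backlog = 3
  query t=1ms: backlog = 2
  query t=3ms: backlog = 1
  query t=9ms: backlog = 1
  query t=12ms: backlog = 1
  query t=22ms: backlog = 0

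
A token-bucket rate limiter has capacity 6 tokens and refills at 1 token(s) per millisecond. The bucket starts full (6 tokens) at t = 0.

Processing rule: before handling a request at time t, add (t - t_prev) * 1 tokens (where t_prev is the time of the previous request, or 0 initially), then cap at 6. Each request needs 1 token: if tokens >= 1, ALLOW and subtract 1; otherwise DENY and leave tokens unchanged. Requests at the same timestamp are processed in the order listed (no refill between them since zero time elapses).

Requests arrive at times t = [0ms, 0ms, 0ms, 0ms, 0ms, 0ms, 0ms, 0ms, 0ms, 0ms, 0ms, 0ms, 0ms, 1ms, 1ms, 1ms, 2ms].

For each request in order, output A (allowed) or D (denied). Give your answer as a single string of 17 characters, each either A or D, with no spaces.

Simulating step by step:
  req#1 t=0ms: ALLOW
  req#2 t=0ms: ALLOW
  req#3 t=0ms: ALLOW
  req#4 t=0ms: ALLOW
  req#5 t=0ms: ALLOW
  req#6 t=0ms: ALLOW
  req#7 t=0ms: DENY
  req#8 t=0ms: DENY
  req#9 t=0ms: DENY
  req#10 t=0ms: DENY
  req#11 t=0ms: DENY
  req#12 t=0ms: DENY
  req#13 t=0ms: DENY
  req#14 t=1ms: ALLOW
  req#15 t=1ms: DENY
  req#16 t=1ms: DENY
  req#17 t=2ms: ALLOW

Answer: AAAAAADDDDDDDADDA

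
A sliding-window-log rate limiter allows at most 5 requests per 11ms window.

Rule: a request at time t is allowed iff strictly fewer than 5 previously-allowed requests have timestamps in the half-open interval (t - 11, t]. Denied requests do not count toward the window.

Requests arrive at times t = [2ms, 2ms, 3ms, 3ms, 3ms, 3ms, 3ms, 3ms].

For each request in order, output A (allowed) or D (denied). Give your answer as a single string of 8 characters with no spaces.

Answer: AAAAADDD

Derivation:
Tracking allowed requests in the window:
  req#1 t=2ms: ALLOW
  req#2 t=2ms: ALLOW
  req#3 t=3ms: ALLOW
  req#4 t=3ms: ALLOW
  req#5 t=3ms: ALLOW
  req#6 t=3ms: DENY
  req#7 t=3ms: DENY
  req#8 t=3ms: DENY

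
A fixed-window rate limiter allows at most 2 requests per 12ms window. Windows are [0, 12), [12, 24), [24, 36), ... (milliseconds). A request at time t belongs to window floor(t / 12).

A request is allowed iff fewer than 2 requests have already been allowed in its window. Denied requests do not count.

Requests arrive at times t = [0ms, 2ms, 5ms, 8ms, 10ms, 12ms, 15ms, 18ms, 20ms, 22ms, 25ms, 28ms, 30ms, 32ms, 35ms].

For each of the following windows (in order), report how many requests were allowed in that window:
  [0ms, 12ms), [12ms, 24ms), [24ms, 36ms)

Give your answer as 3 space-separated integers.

Answer: 2 2 2

Derivation:
Processing requests:
  req#1 t=0ms (window 0): ALLOW
  req#2 t=2ms (window 0): ALLOW
  req#3 t=5ms (window 0): DENY
  req#4 t=8ms (window 0): DENY
  req#5 t=10ms (window 0): DENY
  req#6 t=12ms (window 1): ALLOW
  req#7 t=15ms (window 1): ALLOW
  req#8 t=18ms (window 1): DENY
  req#9 t=20ms (window 1): DENY
  req#10 t=22ms (window 1): DENY
  req#11 t=25ms (window 2): ALLOW
  req#12 t=28ms (window 2): ALLOW
  req#13 t=30ms (window 2): DENY
  req#14 t=32ms (window 2): DENY
  req#15 t=35ms (window 2): DENY

Allowed counts by window: 2 2 2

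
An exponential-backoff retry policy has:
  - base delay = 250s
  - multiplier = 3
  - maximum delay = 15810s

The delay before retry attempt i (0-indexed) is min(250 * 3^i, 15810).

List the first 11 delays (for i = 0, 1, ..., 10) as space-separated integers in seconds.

Answer: 250 750 2250 6750 15810 15810 15810 15810 15810 15810 15810

Derivation:
Computing each delay:
  i=0: min(250*3^0, 15810) = 250
  i=1: min(250*3^1, 15810) = 750
  i=2: min(250*3^2, 15810) = 2250
  i=3: min(250*3^3, 15810) = 6750
  i=4: min(250*3^4, 15810) = 15810
  i=5: min(250*3^5, 15810) = 15810
  i=6: min(250*3^6, 15810) = 15810
  i=7: min(250*3^7, 15810) = 15810
  i=8: min(250*3^8, 15810) = 15810
  i=9: min(250*3^9, 15810) = 15810
  i=10: min(250*3^10, 15810) = 15810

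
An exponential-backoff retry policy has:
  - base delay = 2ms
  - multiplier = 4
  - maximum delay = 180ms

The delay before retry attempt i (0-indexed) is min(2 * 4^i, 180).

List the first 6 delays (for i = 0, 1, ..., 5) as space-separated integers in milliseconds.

Computing each delay:
  i=0: min(2*4^0, 180) = 2
  i=1: min(2*4^1, 180) = 8
  i=2: min(2*4^2, 180) = 32
  i=3: min(2*4^3, 180) = 128
  i=4: min(2*4^4, 180) = 180
  i=5: min(2*4^5, 180) = 180

Answer: 2 8 32 128 180 180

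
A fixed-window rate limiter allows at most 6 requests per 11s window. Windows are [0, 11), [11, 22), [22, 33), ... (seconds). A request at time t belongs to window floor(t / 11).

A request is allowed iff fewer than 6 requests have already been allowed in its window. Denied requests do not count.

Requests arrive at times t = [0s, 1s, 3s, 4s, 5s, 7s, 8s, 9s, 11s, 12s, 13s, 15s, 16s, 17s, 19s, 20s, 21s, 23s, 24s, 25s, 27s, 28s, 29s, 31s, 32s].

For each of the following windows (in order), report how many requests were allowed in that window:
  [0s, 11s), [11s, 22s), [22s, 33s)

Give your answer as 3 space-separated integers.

Answer: 6 6 6

Derivation:
Processing requests:
  req#1 t=0s (window 0): ALLOW
  req#2 t=1s (window 0): ALLOW
  req#3 t=3s (window 0): ALLOW
  req#4 t=4s (window 0): ALLOW
  req#5 t=5s (window 0): ALLOW
  req#6 t=7s (window 0): ALLOW
  req#7 t=8s (window 0): DENY
  req#8 t=9s (window 0): DENY
  req#9 t=11s (window 1): ALLOW
  req#10 t=12s (window 1): ALLOW
  req#11 t=13s (window 1): ALLOW
  req#12 t=15s (window 1): ALLOW
  req#13 t=16s (window 1): ALLOW
  req#14 t=17s (window 1): ALLOW
  req#15 t=19s (window 1): DENY
  req#16 t=20s (window 1): DENY
  req#17 t=21s (window 1): DENY
  req#18 t=23s (window 2): ALLOW
  req#19 t=24s (window 2): ALLOW
  req#20 t=25s (window 2): ALLOW
  req#21 t=27s (window 2): ALLOW
  req#22 t=28s (window 2): ALLOW
  req#23 t=29s (window 2): ALLOW
  req#24 t=31s (window 2): DENY
  req#25 t=32s (window 2): DENY

Allowed counts by window: 6 6 6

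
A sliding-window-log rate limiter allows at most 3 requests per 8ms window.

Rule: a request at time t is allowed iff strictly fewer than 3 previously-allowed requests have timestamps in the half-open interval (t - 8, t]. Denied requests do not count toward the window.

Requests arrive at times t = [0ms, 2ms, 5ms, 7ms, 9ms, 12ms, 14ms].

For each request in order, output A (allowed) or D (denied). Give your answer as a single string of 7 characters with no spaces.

Tracking allowed requests in the window:
  req#1 t=0ms: ALLOW
  req#2 t=2ms: ALLOW
  req#3 t=5ms: ALLOW
  req#4 t=7ms: DENY
  req#5 t=9ms: ALLOW
  req#6 t=12ms: ALLOW
  req#7 t=14ms: ALLOW

Answer: AAADAAA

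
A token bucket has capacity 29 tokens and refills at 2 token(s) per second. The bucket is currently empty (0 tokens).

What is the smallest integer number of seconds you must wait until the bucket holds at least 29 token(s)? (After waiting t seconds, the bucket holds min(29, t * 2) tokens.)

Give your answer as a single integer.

Need t * 2 >= 29, so t >= 29/2.
Smallest integer t = ceil(29/2) = 15.

Answer: 15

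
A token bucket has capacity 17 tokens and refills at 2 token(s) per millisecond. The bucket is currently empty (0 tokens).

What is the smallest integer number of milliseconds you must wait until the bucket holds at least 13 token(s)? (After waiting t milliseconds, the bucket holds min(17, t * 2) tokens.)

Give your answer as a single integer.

Answer: 7

Derivation:
Need t * 2 >= 13, so t >= 13/2.
Smallest integer t = ceil(13/2) = 7.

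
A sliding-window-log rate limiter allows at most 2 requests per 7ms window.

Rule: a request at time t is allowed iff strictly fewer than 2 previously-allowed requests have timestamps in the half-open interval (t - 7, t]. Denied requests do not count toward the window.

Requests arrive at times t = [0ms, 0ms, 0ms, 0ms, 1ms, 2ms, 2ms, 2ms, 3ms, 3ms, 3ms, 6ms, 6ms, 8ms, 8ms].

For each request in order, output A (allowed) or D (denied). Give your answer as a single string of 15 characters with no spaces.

Tracking allowed requests in the window:
  req#1 t=0ms: ALLOW
  req#2 t=0ms: ALLOW
  req#3 t=0ms: DENY
  req#4 t=0ms: DENY
  req#5 t=1ms: DENY
  req#6 t=2ms: DENY
  req#7 t=2ms: DENY
  req#8 t=2ms: DENY
  req#9 t=3ms: DENY
  req#10 t=3ms: DENY
  req#11 t=3ms: DENY
  req#12 t=6ms: DENY
  req#13 t=6ms: DENY
  req#14 t=8ms: ALLOW
  req#15 t=8ms: ALLOW

Answer: AADDDDDDDDDDDAA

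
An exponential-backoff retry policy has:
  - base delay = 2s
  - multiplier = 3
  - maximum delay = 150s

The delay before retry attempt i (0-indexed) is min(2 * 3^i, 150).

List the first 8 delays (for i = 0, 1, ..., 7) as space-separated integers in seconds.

Answer: 2 6 18 54 150 150 150 150

Derivation:
Computing each delay:
  i=0: min(2*3^0, 150) = 2
  i=1: min(2*3^1, 150) = 6
  i=2: min(2*3^2, 150) = 18
  i=3: min(2*3^3, 150) = 54
  i=4: min(2*3^4, 150) = 150
  i=5: min(2*3^5, 150) = 150
  i=6: min(2*3^6, 150) = 150
  i=7: min(2*3^7, 150) = 150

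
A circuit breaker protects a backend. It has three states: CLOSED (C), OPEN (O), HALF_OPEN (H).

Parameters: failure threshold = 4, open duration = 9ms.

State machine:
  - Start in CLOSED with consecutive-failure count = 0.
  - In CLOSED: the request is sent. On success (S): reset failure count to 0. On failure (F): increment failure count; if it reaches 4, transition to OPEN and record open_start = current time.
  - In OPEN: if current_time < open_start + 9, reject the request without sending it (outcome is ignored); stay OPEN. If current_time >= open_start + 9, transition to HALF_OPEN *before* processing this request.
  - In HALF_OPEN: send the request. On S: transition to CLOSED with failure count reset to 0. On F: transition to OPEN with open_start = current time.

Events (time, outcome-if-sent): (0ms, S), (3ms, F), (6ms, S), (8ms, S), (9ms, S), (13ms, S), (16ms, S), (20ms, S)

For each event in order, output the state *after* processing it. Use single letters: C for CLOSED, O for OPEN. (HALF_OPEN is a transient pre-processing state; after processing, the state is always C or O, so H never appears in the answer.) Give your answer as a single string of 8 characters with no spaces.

Answer: CCCCCCCC

Derivation:
State after each event:
  event#1 t=0ms outcome=S: state=CLOSED
  event#2 t=3ms outcome=F: state=CLOSED
  event#3 t=6ms outcome=S: state=CLOSED
  event#4 t=8ms outcome=S: state=CLOSED
  event#5 t=9ms outcome=S: state=CLOSED
  event#6 t=13ms outcome=S: state=CLOSED
  event#7 t=16ms outcome=S: state=CLOSED
  event#8 t=20ms outcome=S: state=CLOSED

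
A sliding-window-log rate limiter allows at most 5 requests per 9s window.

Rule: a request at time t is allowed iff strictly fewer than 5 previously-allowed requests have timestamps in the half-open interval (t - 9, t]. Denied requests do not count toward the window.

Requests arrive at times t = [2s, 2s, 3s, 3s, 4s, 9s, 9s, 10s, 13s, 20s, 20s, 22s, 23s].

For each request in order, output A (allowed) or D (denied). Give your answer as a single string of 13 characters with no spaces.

Answer: AAAAADDDAAAAA

Derivation:
Tracking allowed requests in the window:
  req#1 t=2s: ALLOW
  req#2 t=2s: ALLOW
  req#3 t=3s: ALLOW
  req#4 t=3s: ALLOW
  req#5 t=4s: ALLOW
  req#6 t=9s: DENY
  req#7 t=9s: DENY
  req#8 t=10s: DENY
  req#9 t=13s: ALLOW
  req#10 t=20s: ALLOW
  req#11 t=20s: ALLOW
  req#12 t=22s: ALLOW
  req#13 t=23s: ALLOW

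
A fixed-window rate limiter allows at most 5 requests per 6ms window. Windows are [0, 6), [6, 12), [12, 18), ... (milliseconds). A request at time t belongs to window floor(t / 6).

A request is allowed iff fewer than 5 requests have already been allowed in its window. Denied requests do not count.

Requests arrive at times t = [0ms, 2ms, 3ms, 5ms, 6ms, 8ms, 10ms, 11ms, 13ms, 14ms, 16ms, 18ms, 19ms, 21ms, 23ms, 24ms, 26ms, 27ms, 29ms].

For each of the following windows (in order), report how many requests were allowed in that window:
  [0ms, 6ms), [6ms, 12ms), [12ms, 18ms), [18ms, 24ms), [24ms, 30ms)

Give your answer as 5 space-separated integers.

Processing requests:
  req#1 t=0ms (window 0): ALLOW
  req#2 t=2ms (window 0): ALLOW
  req#3 t=3ms (window 0): ALLOW
  req#4 t=5ms (window 0): ALLOW
  req#5 t=6ms (window 1): ALLOW
  req#6 t=8ms (window 1): ALLOW
  req#7 t=10ms (window 1): ALLOW
  req#8 t=11ms (window 1): ALLOW
  req#9 t=13ms (window 2): ALLOW
  req#10 t=14ms (window 2): ALLOW
  req#11 t=16ms (window 2): ALLOW
  req#12 t=18ms (window 3): ALLOW
  req#13 t=19ms (window 3): ALLOW
  req#14 t=21ms (window 3): ALLOW
  req#15 t=23ms (window 3): ALLOW
  req#16 t=24ms (window 4): ALLOW
  req#17 t=26ms (window 4): ALLOW
  req#18 t=27ms (window 4): ALLOW
  req#19 t=29ms (window 4): ALLOW

Allowed counts by window: 4 4 3 4 4

Answer: 4 4 3 4 4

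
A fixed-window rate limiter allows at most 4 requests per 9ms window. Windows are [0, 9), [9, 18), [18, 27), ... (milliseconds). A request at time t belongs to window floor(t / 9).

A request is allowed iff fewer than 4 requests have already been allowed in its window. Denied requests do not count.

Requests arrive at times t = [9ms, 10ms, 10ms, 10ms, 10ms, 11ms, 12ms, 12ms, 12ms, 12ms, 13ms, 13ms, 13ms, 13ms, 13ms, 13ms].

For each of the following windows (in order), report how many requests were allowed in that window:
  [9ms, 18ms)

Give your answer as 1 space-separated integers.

Answer: 4

Derivation:
Processing requests:
  req#1 t=9ms (window 1): ALLOW
  req#2 t=10ms (window 1): ALLOW
  req#3 t=10ms (window 1): ALLOW
  req#4 t=10ms (window 1): ALLOW
  req#5 t=10ms (window 1): DENY
  req#6 t=11ms (window 1): DENY
  req#7 t=12ms (window 1): DENY
  req#8 t=12ms (window 1): DENY
  req#9 t=12ms (window 1): DENY
  req#10 t=12ms (window 1): DENY
  req#11 t=13ms (window 1): DENY
  req#12 t=13ms (window 1): DENY
  req#13 t=13ms (window 1): DENY
  req#14 t=13ms (window 1): DENY
  req#15 t=13ms (window 1): DENY
  req#16 t=13ms (window 1): DENY

Allowed counts by window: 4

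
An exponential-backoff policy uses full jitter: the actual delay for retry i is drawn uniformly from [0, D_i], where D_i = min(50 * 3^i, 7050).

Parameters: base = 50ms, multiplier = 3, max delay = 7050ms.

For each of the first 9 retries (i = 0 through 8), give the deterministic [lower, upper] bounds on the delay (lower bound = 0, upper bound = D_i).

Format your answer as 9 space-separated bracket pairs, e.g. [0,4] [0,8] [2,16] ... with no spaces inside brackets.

Computing bounds per retry:
  i=0: D_i=min(50*3^0,7050)=50, bounds=[0,50]
  i=1: D_i=min(50*3^1,7050)=150, bounds=[0,150]
  i=2: D_i=min(50*3^2,7050)=450, bounds=[0,450]
  i=3: D_i=min(50*3^3,7050)=1350, bounds=[0,1350]
  i=4: D_i=min(50*3^4,7050)=4050, bounds=[0,4050]
  i=5: D_i=min(50*3^5,7050)=7050, bounds=[0,7050]
  i=6: D_i=min(50*3^6,7050)=7050, bounds=[0,7050]
  i=7: D_i=min(50*3^7,7050)=7050, bounds=[0,7050]
  i=8: D_i=min(50*3^8,7050)=7050, bounds=[0,7050]

Answer: [0,50] [0,150] [0,450] [0,1350] [0,4050] [0,7050] [0,7050] [0,7050] [0,7050]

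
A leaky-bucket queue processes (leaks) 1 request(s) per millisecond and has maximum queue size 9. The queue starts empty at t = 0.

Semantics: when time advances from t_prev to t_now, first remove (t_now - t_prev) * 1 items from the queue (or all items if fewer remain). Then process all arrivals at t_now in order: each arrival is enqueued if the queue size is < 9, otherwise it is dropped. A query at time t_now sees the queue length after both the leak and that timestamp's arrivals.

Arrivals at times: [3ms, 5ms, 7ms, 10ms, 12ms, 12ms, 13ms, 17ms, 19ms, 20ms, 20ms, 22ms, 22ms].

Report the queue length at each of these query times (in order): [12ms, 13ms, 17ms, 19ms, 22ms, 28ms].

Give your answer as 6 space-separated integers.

Answer: 2 2 1 1 2 0

Derivation:
Queue lengths at query times:
  query t=12ms: backlog = 2
  query t=13ms: backlog = 2
  query t=17ms: backlog = 1
  query t=19ms: backlog = 1
  query t=22ms: backlog = 2
  query t=28ms: backlog = 0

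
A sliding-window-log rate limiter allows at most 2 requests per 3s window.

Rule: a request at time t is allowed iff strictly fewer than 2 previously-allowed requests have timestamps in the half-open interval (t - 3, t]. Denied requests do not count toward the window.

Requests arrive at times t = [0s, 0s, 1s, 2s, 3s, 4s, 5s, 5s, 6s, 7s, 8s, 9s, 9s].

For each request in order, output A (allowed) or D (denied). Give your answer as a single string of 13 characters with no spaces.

Tracking allowed requests in the window:
  req#1 t=0s: ALLOW
  req#2 t=0s: ALLOW
  req#3 t=1s: DENY
  req#4 t=2s: DENY
  req#5 t=3s: ALLOW
  req#6 t=4s: ALLOW
  req#7 t=5s: DENY
  req#8 t=5s: DENY
  req#9 t=6s: ALLOW
  req#10 t=7s: ALLOW
  req#11 t=8s: DENY
  req#12 t=9s: ALLOW
  req#13 t=9s: DENY

Answer: AADDAADDAADAD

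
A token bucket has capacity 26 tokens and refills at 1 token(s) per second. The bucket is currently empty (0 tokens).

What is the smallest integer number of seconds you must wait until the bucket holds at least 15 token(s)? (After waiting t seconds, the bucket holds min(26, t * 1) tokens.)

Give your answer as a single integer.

Need t * 1 >= 15, so t >= 15/1.
Smallest integer t = ceil(15/1) = 15.

Answer: 15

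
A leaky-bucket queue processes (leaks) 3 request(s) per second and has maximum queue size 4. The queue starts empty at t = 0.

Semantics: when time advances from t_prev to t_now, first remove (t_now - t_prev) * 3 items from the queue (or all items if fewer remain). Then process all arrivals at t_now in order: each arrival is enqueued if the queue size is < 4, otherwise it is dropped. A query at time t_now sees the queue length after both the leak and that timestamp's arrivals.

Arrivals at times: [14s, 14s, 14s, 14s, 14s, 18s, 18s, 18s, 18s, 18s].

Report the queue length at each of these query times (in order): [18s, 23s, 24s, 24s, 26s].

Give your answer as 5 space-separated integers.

Answer: 4 0 0 0 0

Derivation:
Queue lengths at query times:
  query t=18s: backlog = 4
  query t=23s: backlog = 0
  query t=24s: backlog = 0
  query t=24s: backlog = 0
  query t=26s: backlog = 0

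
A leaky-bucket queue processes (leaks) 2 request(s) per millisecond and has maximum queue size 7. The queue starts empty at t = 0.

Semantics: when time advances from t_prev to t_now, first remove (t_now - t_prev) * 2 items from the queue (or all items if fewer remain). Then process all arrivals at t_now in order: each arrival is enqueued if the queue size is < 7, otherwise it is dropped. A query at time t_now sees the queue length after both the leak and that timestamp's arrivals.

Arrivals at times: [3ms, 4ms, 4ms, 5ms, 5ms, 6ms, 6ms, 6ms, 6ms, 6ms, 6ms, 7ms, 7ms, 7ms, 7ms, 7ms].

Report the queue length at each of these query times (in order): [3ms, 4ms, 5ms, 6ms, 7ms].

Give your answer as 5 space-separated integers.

Queue lengths at query times:
  query t=3ms: backlog = 1
  query t=4ms: backlog = 2
  query t=5ms: backlog = 2
  query t=6ms: backlog = 6
  query t=7ms: backlog = 7

Answer: 1 2 2 6 7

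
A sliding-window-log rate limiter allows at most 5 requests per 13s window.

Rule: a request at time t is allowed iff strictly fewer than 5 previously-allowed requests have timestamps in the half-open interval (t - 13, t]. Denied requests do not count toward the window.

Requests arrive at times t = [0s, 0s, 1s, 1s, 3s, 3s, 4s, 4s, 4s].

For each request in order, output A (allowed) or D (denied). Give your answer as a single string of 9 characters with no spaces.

Tracking allowed requests in the window:
  req#1 t=0s: ALLOW
  req#2 t=0s: ALLOW
  req#3 t=1s: ALLOW
  req#4 t=1s: ALLOW
  req#5 t=3s: ALLOW
  req#6 t=3s: DENY
  req#7 t=4s: DENY
  req#8 t=4s: DENY
  req#9 t=4s: DENY

Answer: AAAAADDDD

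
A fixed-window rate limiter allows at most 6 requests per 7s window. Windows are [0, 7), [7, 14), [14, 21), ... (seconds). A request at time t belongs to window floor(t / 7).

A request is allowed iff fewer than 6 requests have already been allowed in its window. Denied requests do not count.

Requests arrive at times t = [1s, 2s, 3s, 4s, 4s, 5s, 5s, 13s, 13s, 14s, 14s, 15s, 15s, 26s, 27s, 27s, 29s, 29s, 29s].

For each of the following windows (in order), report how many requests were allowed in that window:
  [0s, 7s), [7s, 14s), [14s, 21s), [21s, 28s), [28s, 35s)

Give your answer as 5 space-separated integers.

Answer: 6 2 4 3 3

Derivation:
Processing requests:
  req#1 t=1s (window 0): ALLOW
  req#2 t=2s (window 0): ALLOW
  req#3 t=3s (window 0): ALLOW
  req#4 t=4s (window 0): ALLOW
  req#5 t=4s (window 0): ALLOW
  req#6 t=5s (window 0): ALLOW
  req#7 t=5s (window 0): DENY
  req#8 t=13s (window 1): ALLOW
  req#9 t=13s (window 1): ALLOW
  req#10 t=14s (window 2): ALLOW
  req#11 t=14s (window 2): ALLOW
  req#12 t=15s (window 2): ALLOW
  req#13 t=15s (window 2): ALLOW
  req#14 t=26s (window 3): ALLOW
  req#15 t=27s (window 3): ALLOW
  req#16 t=27s (window 3): ALLOW
  req#17 t=29s (window 4): ALLOW
  req#18 t=29s (window 4): ALLOW
  req#19 t=29s (window 4): ALLOW

Allowed counts by window: 6 2 4 3 3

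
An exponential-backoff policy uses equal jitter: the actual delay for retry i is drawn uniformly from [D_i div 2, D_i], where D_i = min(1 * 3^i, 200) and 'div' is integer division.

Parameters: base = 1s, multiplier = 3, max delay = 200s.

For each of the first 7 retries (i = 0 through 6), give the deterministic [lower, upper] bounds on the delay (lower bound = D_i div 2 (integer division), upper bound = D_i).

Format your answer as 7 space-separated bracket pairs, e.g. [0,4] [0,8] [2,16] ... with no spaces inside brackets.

Computing bounds per retry:
  i=0: D_i=min(1*3^0,200)=1, bounds=[0,1]
  i=1: D_i=min(1*3^1,200)=3, bounds=[1,3]
  i=2: D_i=min(1*3^2,200)=9, bounds=[4,9]
  i=3: D_i=min(1*3^3,200)=27, bounds=[13,27]
  i=4: D_i=min(1*3^4,200)=81, bounds=[40,81]
  i=5: D_i=min(1*3^5,200)=200, bounds=[100,200]
  i=6: D_i=min(1*3^6,200)=200, bounds=[100,200]

Answer: [0,1] [1,3] [4,9] [13,27] [40,81] [100,200] [100,200]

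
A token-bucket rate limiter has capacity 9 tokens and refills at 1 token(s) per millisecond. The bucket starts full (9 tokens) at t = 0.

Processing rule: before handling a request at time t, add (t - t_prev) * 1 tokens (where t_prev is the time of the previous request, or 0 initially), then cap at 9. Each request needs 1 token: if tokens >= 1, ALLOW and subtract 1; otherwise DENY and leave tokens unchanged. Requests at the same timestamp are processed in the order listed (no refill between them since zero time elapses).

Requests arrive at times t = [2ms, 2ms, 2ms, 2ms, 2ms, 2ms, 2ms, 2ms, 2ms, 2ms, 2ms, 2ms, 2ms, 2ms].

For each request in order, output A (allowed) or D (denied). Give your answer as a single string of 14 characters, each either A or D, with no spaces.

Answer: AAAAAAAAADDDDD

Derivation:
Simulating step by step:
  req#1 t=2ms: ALLOW
  req#2 t=2ms: ALLOW
  req#3 t=2ms: ALLOW
  req#4 t=2ms: ALLOW
  req#5 t=2ms: ALLOW
  req#6 t=2ms: ALLOW
  req#7 t=2ms: ALLOW
  req#8 t=2ms: ALLOW
  req#9 t=2ms: ALLOW
  req#10 t=2ms: DENY
  req#11 t=2ms: DENY
  req#12 t=2ms: DENY
  req#13 t=2ms: DENY
  req#14 t=2ms: DENY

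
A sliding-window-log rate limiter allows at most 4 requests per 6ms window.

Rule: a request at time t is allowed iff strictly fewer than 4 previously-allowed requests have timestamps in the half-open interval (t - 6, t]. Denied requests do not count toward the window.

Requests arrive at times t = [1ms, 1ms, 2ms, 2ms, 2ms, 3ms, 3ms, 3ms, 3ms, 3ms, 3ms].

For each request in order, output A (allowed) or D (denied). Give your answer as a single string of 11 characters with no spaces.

Tracking allowed requests in the window:
  req#1 t=1ms: ALLOW
  req#2 t=1ms: ALLOW
  req#3 t=2ms: ALLOW
  req#4 t=2ms: ALLOW
  req#5 t=2ms: DENY
  req#6 t=3ms: DENY
  req#7 t=3ms: DENY
  req#8 t=3ms: DENY
  req#9 t=3ms: DENY
  req#10 t=3ms: DENY
  req#11 t=3ms: DENY

Answer: AAAADDDDDDD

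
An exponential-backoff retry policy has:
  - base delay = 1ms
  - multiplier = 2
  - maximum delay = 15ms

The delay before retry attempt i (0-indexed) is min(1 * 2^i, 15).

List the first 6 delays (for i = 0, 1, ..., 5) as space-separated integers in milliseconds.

Answer: 1 2 4 8 15 15

Derivation:
Computing each delay:
  i=0: min(1*2^0, 15) = 1
  i=1: min(1*2^1, 15) = 2
  i=2: min(1*2^2, 15) = 4
  i=3: min(1*2^3, 15) = 8
  i=4: min(1*2^4, 15) = 15
  i=5: min(1*2^5, 15) = 15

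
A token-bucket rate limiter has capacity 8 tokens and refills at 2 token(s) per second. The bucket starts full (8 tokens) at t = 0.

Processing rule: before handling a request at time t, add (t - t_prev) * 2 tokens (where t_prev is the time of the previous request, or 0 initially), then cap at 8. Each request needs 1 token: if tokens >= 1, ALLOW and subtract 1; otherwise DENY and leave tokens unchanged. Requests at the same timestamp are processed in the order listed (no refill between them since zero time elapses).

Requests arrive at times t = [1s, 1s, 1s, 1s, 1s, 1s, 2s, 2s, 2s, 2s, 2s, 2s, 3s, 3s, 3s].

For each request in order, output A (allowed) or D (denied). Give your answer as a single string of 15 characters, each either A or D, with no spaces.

Simulating step by step:
  req#1 t=1s: ALLOW
  req#2 t=1s: ALLOW
  req#3 t=1s: ALLOW
  req#4 t=1s: ALLOW
  req#5 t=1s: ALLOW
  req#6 t=1s: ALLOW
  req#7 t=2s: ALLOW
  req#8 t=2s: ALLOW
  req#9 t=2s: ALLOW
  req#10 t=2s: ALLOW
  req#11 t=2s: DENY
  req#12 t=2s: DENY
  req#13 t=3s: ALLOW
  req#14 t=3s: ALLOW
  req#15 t=3s: DENY

Answer: AAAAAAAAAADDAAD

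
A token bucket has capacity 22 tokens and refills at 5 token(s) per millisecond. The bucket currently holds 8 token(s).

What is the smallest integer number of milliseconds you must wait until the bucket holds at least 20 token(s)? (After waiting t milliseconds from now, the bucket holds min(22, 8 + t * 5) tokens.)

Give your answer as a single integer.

Need 8 + t * 5 >= 20, so t >= 12/5.
Smallest integer t = ceil(12/5) = 3.

Answer: 3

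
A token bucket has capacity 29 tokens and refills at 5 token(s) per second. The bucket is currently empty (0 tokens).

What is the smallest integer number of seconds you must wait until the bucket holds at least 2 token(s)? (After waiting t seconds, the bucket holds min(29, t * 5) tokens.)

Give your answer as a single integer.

Need t * 5 >= 2, so t >= 2/5.
Smallest integer t = ceil(2/5) = 1.

Answer: 1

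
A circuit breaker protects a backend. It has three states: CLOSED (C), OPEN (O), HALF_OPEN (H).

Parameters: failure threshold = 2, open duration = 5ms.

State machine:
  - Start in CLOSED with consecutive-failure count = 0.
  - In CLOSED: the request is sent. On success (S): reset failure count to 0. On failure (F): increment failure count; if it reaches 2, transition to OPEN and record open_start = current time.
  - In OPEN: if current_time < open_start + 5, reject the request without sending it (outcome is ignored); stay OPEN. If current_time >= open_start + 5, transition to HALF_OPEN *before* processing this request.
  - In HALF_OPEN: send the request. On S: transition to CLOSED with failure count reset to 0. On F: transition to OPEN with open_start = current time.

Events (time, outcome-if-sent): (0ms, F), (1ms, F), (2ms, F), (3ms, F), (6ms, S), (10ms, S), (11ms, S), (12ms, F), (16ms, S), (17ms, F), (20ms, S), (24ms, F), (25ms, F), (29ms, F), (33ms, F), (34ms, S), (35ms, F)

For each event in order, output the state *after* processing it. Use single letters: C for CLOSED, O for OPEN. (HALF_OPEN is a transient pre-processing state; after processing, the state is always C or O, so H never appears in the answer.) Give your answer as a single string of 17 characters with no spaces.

State after each event:
  event#1 t=0ms outcome=F: state=CLOSED
  event#2 t=1ms outcome=F: state=OPEN
  event#3 t=2ms outcome=F: state=OPEN
  event#4 t=3ms outcome=F: state=OPEN
  event#5 t=6ms outcome=S: state=CLOSED
  event#6 t=10ms outcome=S: state=CLOSED
  event#7 t=11ms outcome=S: state=CLOSED
  event#8 t=12ms outcome=F: state=CLOSED
  event#9 t=16ms outcome=S: state=CLOSED
  event#10 t=17ms outcome=F: state=CLOSED
  event#11 t=20ms outcome=S: state=CLOSED
  event#12 t=24ms outcome=F: state=CLOSED
  event#13 t=25ms outcome=F: state=OPEN
  event#14 t=29ms outcome=F: state=OPEN
  event#15 t=33ms outcome=F: state=OPEN
  event#16 t=34ms outcome=S: state=OPEN
  event#17 t=35ms outcome=F: state=OPEN

Answer: COOOCCCCCCCCOOOOO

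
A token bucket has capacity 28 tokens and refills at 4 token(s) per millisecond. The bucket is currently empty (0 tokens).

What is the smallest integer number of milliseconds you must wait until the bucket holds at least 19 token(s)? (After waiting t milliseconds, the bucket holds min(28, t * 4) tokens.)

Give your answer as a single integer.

Answer: 5

Derivation:
Need t * 4 >= 19, so t >= 19/4.
Smallest integer t = ceil(19/4) = 5.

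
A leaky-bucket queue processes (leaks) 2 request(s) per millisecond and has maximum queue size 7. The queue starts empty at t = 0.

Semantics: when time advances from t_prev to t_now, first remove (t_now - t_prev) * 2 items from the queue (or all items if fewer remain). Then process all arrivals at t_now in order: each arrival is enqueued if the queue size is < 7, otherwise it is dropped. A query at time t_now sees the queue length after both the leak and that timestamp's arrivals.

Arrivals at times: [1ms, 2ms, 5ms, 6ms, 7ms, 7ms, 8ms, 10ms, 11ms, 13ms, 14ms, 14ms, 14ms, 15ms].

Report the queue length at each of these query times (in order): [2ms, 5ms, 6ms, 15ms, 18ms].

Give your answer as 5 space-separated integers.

Queue lengths at query times:
  query t=2ms: backlog = 1
  query t=5ms: backlog = 1
  query t=6ms: backlog = 1
  query t=15ms: backlog = 2
  query t=18ms: backlog = 0

Answer: 1 1 1 2 0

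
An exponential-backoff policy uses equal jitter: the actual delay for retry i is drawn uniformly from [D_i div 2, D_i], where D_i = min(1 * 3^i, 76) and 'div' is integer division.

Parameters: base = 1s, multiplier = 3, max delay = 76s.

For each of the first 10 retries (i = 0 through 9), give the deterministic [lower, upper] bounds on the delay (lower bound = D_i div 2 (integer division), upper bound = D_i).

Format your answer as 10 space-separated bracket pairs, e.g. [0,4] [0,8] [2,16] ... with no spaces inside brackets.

Answer: [0,1] [1,3] [4,9] [13,27] [38,76] [38,76] [38,76] [38,76] [38,76] [38,76]

Derivation:
Computing bounds per retry:
  i=0: D_i=min(1*3^0,76)=1, bounds=[0,1]
  i=1: D_i=min(1*3^1,76)=3, bounds=[1,3]
  i=2: D_i=min(1*3^2,76)=9, bounds=[4,9]
  i=3: D_i=min(1*3^3,76)=27, bounds=[13,27]
  i=4: D_i=min(1*3^4,76)=76, bounds=[38,76]
  i=5: D_i=min(1*3^5,76)=76, bounds=[38,76]
  i=6: D_i=min(1*3^6,76)=76, bounds=[38,76]
  i=7: D_i=min(1*3^7,76)=76, bounds=[38,76]
  i=8: D_i=min(1*3^8,76)=76, bounds=[38,76]
  i=9: D_i=min(1*3^9,76)=76, bounds=[38,76]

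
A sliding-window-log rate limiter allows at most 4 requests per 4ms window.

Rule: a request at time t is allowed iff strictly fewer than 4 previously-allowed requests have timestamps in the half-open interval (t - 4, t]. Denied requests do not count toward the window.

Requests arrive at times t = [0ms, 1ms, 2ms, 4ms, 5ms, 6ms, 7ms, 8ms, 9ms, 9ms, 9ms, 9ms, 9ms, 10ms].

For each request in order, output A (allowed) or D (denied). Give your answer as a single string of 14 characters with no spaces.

Answer: AAAAAAAAADDDDA

Derivation:
Tracking allowed requests in the window:
  req#1 t=0ms: ALLOW
  req#2 t=1ms: ALLOW
  req#3 t=2ms: ALLOW
  req#4 t=4ms: ALLOW
  req#5 t=5ms: ALLOW
  req#6 t=6ms: ALLOW
  req#7 t=7ms: ALLOW
  req#8 t=8ms: ALLOW
  req#9 t=9ms: ALLOW
  req#10 t=9ms: DENY
  req#11 t=9ms: DENY
  req#12 t=9ms: DENY
  req#13 t=9ms: DENY
  req#14 t=10ms: ALLOW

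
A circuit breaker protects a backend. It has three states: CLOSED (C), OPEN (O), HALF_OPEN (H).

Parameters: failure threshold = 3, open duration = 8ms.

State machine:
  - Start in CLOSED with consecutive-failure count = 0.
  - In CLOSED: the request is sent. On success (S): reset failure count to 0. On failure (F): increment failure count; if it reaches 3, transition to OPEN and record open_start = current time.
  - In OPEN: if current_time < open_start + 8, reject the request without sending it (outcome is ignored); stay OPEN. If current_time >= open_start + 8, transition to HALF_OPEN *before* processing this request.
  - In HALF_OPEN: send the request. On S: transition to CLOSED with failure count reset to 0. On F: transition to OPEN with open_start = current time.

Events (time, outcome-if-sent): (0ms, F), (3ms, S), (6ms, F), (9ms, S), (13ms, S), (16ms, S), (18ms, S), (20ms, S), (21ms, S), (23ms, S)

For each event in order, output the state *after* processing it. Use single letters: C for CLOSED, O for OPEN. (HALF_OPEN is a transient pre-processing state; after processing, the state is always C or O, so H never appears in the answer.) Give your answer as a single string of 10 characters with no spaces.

State after each event:
  event#1 t=0ms outcome=F: state=CLOSED
  event#2 t=3ms outcome=S: state=CLOSED
  event#3 t=6ms outcome=F: state=CLOSED
  event#4 t=9ms outcome=S: state=CLOSED
  event#5 t=13ms outcome=S: state=CLOSED
  event#6 t=16ms outcome=S: state=CLOSED
  event#7 t=18ms outcome=S: state=CLOSED
  event#8 t=20ms outcome=S: state=CLOSED
  event#9 t=21ms outcome=S: state=CLOSED
  event#10 t=23ms outcome=S: state=CLOSED

Answer: CCCCCCCCCC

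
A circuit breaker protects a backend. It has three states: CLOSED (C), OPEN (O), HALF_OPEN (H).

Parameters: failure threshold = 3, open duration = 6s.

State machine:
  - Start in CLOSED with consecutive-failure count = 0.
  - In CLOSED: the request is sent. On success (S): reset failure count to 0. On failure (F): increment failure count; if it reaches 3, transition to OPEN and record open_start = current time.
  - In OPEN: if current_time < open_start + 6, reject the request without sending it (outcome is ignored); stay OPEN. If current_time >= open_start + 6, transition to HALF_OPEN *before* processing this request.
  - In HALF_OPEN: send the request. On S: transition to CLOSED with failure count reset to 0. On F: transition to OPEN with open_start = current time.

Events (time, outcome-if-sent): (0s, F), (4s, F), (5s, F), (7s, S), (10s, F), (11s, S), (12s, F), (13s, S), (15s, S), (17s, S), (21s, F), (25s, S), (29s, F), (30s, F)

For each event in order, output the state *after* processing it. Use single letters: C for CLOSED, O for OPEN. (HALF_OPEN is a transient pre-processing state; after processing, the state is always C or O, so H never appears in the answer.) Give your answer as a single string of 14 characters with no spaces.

State after each event:
  event#1 t=0s outcome=F: state=CLOSED
  event#2 t=4s outcome=F: state=CLOSED
  event#3 t=5s outcome=F: state=OPEN
  event#4 t=7s outcome=S: state=OPEN
  event#5 t=10s outcome=F: state=OPEN
  event#6 t=11s outcome=S: state=CLOSED
  event#7 t=12s outcome=F: state=CLOSED
  event#8 t=13s outcome=S: state=CLOSED
  event#9 t=15s outcome=S: state=CLOSED
  event#10 t=17s outcome=S: state=CLOSED
  event#11 t=21s outcome=F: state=CLOSED
  event#12 t=25s outcome=S: state=CLOSED
  event#13 t=29s outcome=F: state=CLOSED
  event#14 t=30s outcome=F: state=CLOSED

Answer: CCOOOCCCCCCCCC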